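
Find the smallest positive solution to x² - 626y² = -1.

We need x² = 626y² - 1. Try successive y:
y = 1: x² = 626·1² - 1 = 625 = 25² ✓
Check: 25² - 626·1² = 625 - 626 = -1 ✓

x = 25, y = 1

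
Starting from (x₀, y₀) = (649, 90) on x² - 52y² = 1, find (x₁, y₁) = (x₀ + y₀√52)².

Solutions to x² - Dy² = 1 are generated by powers of (x₀ + y₀√D).
The next solution satisfies x₁ + y₁√52 = (x₀ + y₀√52)², giving:
x₁ = x₀² + 52y₀² = 649² + 52·90² = 421201 + 421200 = 842401
y₁ = 2x₀y₀ = 2·649·90 = 116820

Verify: 842401² - 52·116820² = 709639444801 - 709639444800 = 1 ✓

x = 842401, y = 116820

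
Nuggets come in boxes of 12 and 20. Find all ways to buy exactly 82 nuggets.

We need non-negative integers (x, y) with 12x + 20y = 82.
For each x in 0..6, check if 82 - 12x is a non-negative multiple of 20.
No x yields an integer y ≥ 0.

No solution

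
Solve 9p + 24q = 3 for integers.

Step 1: Check solvability.
gcd(9, 24) = 3
Since 3 divides 3, solutions exist.

Step 2: Apply extended Euclidean algorithm to find gcd.
We find integers such that 9*x0 + 24*y0 = 3

Step 3: Scale the particular solution.
Multiply by 3/3 = 1:
p = 3, q = -1

Step 4: Verify.
9*(3) + 24*(-1) = 3 = 3 ✓

p = 3, q = -1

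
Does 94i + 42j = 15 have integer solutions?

Step 1: Compute gcd(94, 42).
gcd(94, 42) = 2

Step 2: Check divisibility.
Does 2 divide 15? 15 = 2 x 7 + 1, so no.

By the theorem on linear Diophantine equations, 94i + 42j = 15 has integer solutions if and only if gcd(94, 42) divides 15. Since 2 does not divide 15, no solutions exist.

No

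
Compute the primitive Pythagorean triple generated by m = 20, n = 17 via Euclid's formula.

a = m² - n² = 20² - 17² = 400 - 289 = 111
b = 2mn = 2·20·17 = 680
c = m² + n² = 400 + 289 = 689
Verify: 111² + 680² = 12321 + 462400 = 474721 = 689² ✓

(111, 680, 689)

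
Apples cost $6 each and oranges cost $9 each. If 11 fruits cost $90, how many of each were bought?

Let a = apples, o = oranges.
a + o = 11
6a + 9o = 90
Substitute o = 11 - a:
6a + 9(11 - a) = 90
(6 - 9)a = 90 - 99
-3a = -9
a = 3, o = 11 - 3 = 8

Apples: 3, Oranges: 8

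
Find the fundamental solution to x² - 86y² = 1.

We seek the smallest positive integers (x, y) with x² - 86y² = 1, i.e., x² = 86y² + 1.
Try successive y values:
y = 1: x² = 86·1² + 1 = 87, not a perfect square
y = 2: x² = 86·2² + 1 = 345, not a perfect square
y = 3: x² = 86·3² + 1 = 775, not a perfect square
... continuing the search (or via continued fractions) ...
y = 1122: x² = 86·1122² + 1 = 108264025, x = 10405 ✓

Verify: 10405² - 86·1122² = 108264025 - 108264024 = 1 ✓

x = 10405, y = 1122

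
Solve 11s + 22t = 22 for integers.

Step 1: Check solvability.
gcd(11, 22) = 11
Since 11 divides 22, solutions exist.

Step 2: Apply extended Euclidean algorithm to find gcd.
We find integers such that 11*x0 + 22*y0 = 11

Step 3: Scale the particular solution.
Multiply by 22/11 = 2:
s = 2, t = 0

Step 4: Verify.
11*(2) + 22*(0) = 22 = 22 ✓

s = 2, t = 0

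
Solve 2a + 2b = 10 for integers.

Step 1: Check solvability.
gcd(2, 2) = 2
Since 2 divides 10, solutions exist.

Step 2: Apply extended Euclidean algorithm to find gcd.
We find integers such that 2*x0 + 2*y0 = 2

Step 3: Scale the particular solution.
Multiply by 10/2 = 5:
a = 0, b = 5

Step 4: Verify.
2*(0) + 2*(5) = 10 = 10 ✓

a = 0, b = 5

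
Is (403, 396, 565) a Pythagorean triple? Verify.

Compute a² + b² = 403² + 396² = 162409 + 156816 = 319225
Compute c² = 565² = 319225
Since 319225 = 319225, confirmed.

Yes, it is a Pythagorean triple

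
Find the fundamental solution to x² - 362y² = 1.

We seek the smallest positive integers (x, y) with x² - 362y² = 1, i.e., x² = 362y² + 1.
Try successive y values:
y = 1: x² = 362·1² + 1 = 363, not a perfect square
y = 2: x² = 362·2² + 1 = 1449, not a perfect square
y = 3: x² = 362·3² + 1 = 3259, not a perfect square
... continuing the search (or via continued fractions) ...
y = 38: x² = 362·38² + 1 = 522729, x = 723 ✓

Verify: 723² - 362·38² = 522729 - 522728 = 1 ✓

x = 723, y = 38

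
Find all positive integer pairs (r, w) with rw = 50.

The positive divisors of 50 are: 1, 2, 5, 10, 25, 50.
Each divisor d gives the pair (d, 50/d):
(1, 50), (2, 25), (5, 10), (10, 5), (25, 2), (50, 1)

(1, 50), (2, 25), (5, 10), (10, 5), (25, 2), (50, 1)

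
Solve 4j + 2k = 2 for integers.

Step 1: Check solvability.
gcd(4, 2) = 2
Since 2 divides 2, solutions exist.

Step 2: Apply extended Euclidean algorithm to find gcd.
We find integers such that 4*x0 + 2*y0 = 2

Step 3: Scale the particular solution.
Multiply by 2/2 = 1:
j = 0, k = 1

Step 4: Verify.
4*(0) + 2*(1) = 2 = 2 ✓

j = 0, k = 1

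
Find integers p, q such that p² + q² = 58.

We need to find integers p, q > 0 such that p² + q² = 58.
Trying p = 3: q² = 58 - 3² = 58 - 9 = 49
q = 7
Check: 3² + 7² = 9 + 49 = 58 ✓

58 = 3² + 7²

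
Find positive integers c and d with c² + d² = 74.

We need to find integers c, d > 0 such that c² + d² = 74.
Trying c = 5: d² = 74 - 5² = 74 - 25 = 49
d = 7
Check: 5² + 7² = 25 + 49 = 74 ✓

74 = 5² + 7²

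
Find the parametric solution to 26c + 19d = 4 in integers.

Step 1: Compute gcd(26, 19) = 1.
Since 1 divides 4, solutions exist.

Step 2: Find a particular solution using extended Euclidean algorithm.
We get c₀ = -32, d₀ = 44.
Check: 26*-32 + 19*44 = 4 = 4 ✓

Step 3: Write the general solution.
c = -32 + (19/1)t = -32 + 19t
d = 44 - (26/1)t = 44 - 26t
for any integer t.

c = -32 + 19t, d = 44 - 26t for integer t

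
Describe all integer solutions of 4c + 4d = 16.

Step 1: Compute gcd(4, 4) = 4.
Since 4 divides 16, solutions exist.

Step 2: Find a particular solution using extended Euclidean algorithm.
We get c₀ = 0, d₀ = 4.
Check: 4*0 + 4*4 = 16 = 16 ✓

Step 3: Write the general solution.
c = 0 + (4/4)t = 0 + 1t
d = 4 - (4/4)t = 4 - 1t
for any integer t.

c = 0 + 1t, d = 4 - 1t for integer t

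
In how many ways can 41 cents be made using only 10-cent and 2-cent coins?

We need non-negative integers (x, y) with 10x + 2y = 41.
For each x from 0 to 4, check if (41 - 10x) is a non-negative multiple of 2.
Solutions (x, y): none
Count: 0

0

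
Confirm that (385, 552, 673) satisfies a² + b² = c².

Compute a² + b² = 385² + 552² = 148225 + 304704 = 452929
Compute c² = 673² = 452929
Since 452929 = 452929, confirmed.

Yes, it is a Pythagorean triple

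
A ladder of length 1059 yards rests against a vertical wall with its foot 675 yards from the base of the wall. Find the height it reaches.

The ladder, wall, and ground form a right triangle with hypotenuse 1059 and one leg 675.
By the Pythagorean theorem: h² = 1059² - 675² = 1121481 - 455625 = 665856
h = √665856 = 816 yards

816 yards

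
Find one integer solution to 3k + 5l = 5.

Step 1: Check solvability.
gcd(3, 5) = 1
Since 1 divides 5, solutions exist.

Step 2: Apply extended Euclidean algorithm to find gcd.
We find integers such that 3*x0 + 5*y0 = 1

Step 3: Scale the particular solution.
Multiply by 5/1 = 5:
k = 10, l = -5

Step 4: Verify.
3*(10) + 5*(-5) = 5 = 5 ✓

k = 10, l = -5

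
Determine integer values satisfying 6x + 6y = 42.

Step 1: Check solvability.
gcd(6, 6) = 6
Since 6 divides 42, solutions exist.

Step 2: Apply extended Euclidean algorithm to find gcd.
We find integers such that 6*x0 + 6*y0 = 6

Step 3: Scale the particular solution.
Multiply by 42/6 = 7:
x = 0, y = 7

Step 4: Verify.
6*(0) + 6*(7) = 42 = 42 ✓

x = 0, y = 7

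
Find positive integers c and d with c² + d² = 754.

We need to find integers c, d > 0 such that c² + d² = 754.
Trying c = 5: d² = 754 - 5² = 754 - 25 = 729
d = 27
Check: 5² + 27² = 25 + 729 = 754 ✓

754 = 5² + 27²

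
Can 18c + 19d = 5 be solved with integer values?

Step 1: Compute gcd(18, 19).
gcd(18, 19) = 1

Step 2: Check divisibility.
Does 1 divide 5? 5 = 1 x 5, so yes.

By the theorem on linear Diophantine equations, 18c + 19d = 5 has integer solutions if and only if gcd(18, 19) divides 5. Since 1 | 5, solutions exist.

Yes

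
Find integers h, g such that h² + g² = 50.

We need to find integers h, g > 0 such that h² + g² = 50.
Trying h = 1: g² = 50 - 1² = 50 - 1 = 49
g = 7
Check: 1² + 7² = 1 + 49 = 50 ✓

50 = 1² + 7²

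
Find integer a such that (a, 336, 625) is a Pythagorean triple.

a² = c² - b² = 625² - 336² = 390625 - 112896 = 277729
a = sqrt(277729) = 527

527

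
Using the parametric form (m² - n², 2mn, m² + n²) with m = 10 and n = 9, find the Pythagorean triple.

a = m² - n² = 10² - 9² = 100 - 81 = 19
b = 2mn = 2·10·9 = 180
c = m² + n² = 100 + 81 = 181
Verify: 19² + 180² = 361 + 32400 = 32761 = 181² ✓

(19, 180, 181)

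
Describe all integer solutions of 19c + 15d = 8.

Step 1: Compute gcd(19, 15) = 1.
Since 1 divides 8, solutions exist.

Step 2: Find a particular solution using extended Euclidean algorithm.
We get c₀ = 32, d₀ = -40.
Check: 19*32 + 15*-40 = 8 = 8 ✓

Step 3: Write the general solution.
c = 32 + (15/1)t = 32 + 15t
d = -40 - (19/1)t = -40 - 19t
for any integer t.

c = 32 + 15t, d = -40 - 19t for integer t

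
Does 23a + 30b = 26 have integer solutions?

Step 1: Compute gcd(23, 30).
gcd(23, 30) = 1

Step 2: Check divisibility.
Does 1 divide 26? 26 = 1 x 26, so yes.

By the theorem on linear Diophantine equations, 23a + 30b = 26 has integer solutions if and only if gcd(23, 30) divides 26. Since 1 | 26, solutions exist.

Yes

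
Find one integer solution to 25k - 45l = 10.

Step 1: Check solvability.
gcd(25, 45) = 5
Since 5 divides 10, solutions exist.

Step 2: Apply extended Euclidean algorithm to find gcd.
We find integers such that 25*x0 + 45*y0 = 5

Step 3: Scale the particular solution.
Multiply by 10/5 = 2:
k = 4, l = 2

Step 4: Verify.
25*(4) - 45*(2) = 10 = 10 ✓

k = 4, l = 2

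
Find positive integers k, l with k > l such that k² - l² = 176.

Factor: k² - l² = (k+l)(k-l) = 176.
We need two factors of 176 with the same parity.
Use k+l = 88 and k-l = 2 (product 88·2 = 176).
Adding: 2k = 90, so k = 45.
Subtracting: 2l = 86, so l = 43.
Check: 45² - 43² = 2025 - 1849 = 176 ✓

k = 45, l = 43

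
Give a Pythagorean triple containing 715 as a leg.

We need the other leg and hypotenuse such that 715² + x² = c².
Take x = 120, c = 725: 715² + 120² = 511225 + 14400 = 525625 = 725² ✓
Triple: (715, 120, 725)

(715, 120, 725)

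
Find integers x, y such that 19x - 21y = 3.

Step 1: Check solvability.
gcd(19, 21) = 1
Since 1 divides 3, solutions exist.

Step 2: Apply extended Euclidean algorithm to find gcd.
We find integers such that 19*x0 + 21*y0 = 1

Step 3: Scale the particular solution.
Multiply by 3/1 = 3:
x = 30, y = 27

Step 4: Verify.
19*(30) - 21*(27) = 3 = 3 ✓

x = 30, y = 27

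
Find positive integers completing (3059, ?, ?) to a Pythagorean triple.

We need the other leg and hypotenuse such that 3059² + x² = c².
Take x = 588, c = 3115: 3059² + 588² = 9357481 + 345744 = 9703225 = 3115² ✓
Triple: (3059, 588, 3115)

(3059, 588, 3115)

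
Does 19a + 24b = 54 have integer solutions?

Step 1: Compute gcd(19, 24).
gcd(19, 24) = 1

Step 2: Check divisibility.
Does 1 divide 54? 54 = 1 x 54, so yes.

By the theorem on linear Diophantine equations, 19a + 24b = 54 has integer solutions if and only if gcd(19, 24) divides 54. Since 1 | 54, solutions exist.

Yes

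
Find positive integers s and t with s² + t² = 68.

We need to find integers s, t > 0 such that s² + t² = 68.
Trying s = 2: t² = 68 - 2² = 68 - 4 = 64
t = 8
Check: 2² + 8² = 4 + 64 = 68 ✓

68 = 2² + 8²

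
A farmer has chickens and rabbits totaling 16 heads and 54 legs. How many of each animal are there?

Let c = chickens, r = rabbits.
Heads: c + r = 16
Legs: 2c + 4r = 54
From the first equation, c = 16 - r. Substitute:
2(16 - r) + 4r = 54
32 + 2r = 54
r = (54 - 32)/2 = 11
c = 16 - 11 = 5

Chickens: 5, Rabbits: 11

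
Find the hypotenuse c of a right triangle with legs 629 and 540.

c² = a² + b² = 629² + 540² = 395641 + 291600 = 687241
c = sqrt(687241) = 829

829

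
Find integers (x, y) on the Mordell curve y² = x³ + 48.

Try small integer x values and check whether x³ + 48 is a perfect square.
x = 1: x³ + 48 = 1³ + 48 = 1 + 48 = 49
Is 49 a perfect square? 7² = 49 ✓
So (x, y) = (1, 7) is a solution.

x = 1, y = 7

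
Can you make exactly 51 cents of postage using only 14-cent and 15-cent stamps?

We need non-negative x, y with 14x + 15y = 51.
gcd(14, 15) = 1 divides 51, so integer solutions exist, but checking x = 0..3 shows none with y ≥ 0.
So 51 cannot be made with non-negative stamp counts.

No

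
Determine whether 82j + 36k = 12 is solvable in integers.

Step 1: Compute gcd(82, 36).
gcd(82, 36) = 2

Step 2: Check divisibility.
Does 2 divide 12? 12 = 2 x 6, so yes.

By the theorem on linear Diophantine equations, 82j + 36k = 12 has integer solutions if and only if gcd(82, 36) divides 12. Since 2 | 12, solutions exist.

Yes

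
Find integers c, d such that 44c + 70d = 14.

Step 1: Check solvability.
gcd(44, 70) = 2
Since 2 divides 14, solutions exist.

Step 2: Apply extended Euclidean algorithm to find gcd.
We find integers such that 44*x0 + 70*y0 = 2

Step 3: Scale the particular solution.
Multiply by 14/2 = 7:
c = 56, d = -35

Step 4: Verify.
44*(56) + 70*(-35) = 14 = 14 ✓

c = 56, d = -35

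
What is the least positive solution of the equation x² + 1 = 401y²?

We need x² = 401y² - 1. Try successive y:
y = 1: x² = 401·1² - 1 = 400 = 20² ✓
Check: 20² - 401·1² = 400 - 401 = -1 ✓

x = 20, y = 1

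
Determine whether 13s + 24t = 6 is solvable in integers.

Step 1: Compute gcd(13, 24).
gcd(13, 24) = 1

Step 2: Check divisibility.
Does 1 divide 6? 6 = 1 x 6, so yes.

By the theorem on linear Diophantine equations, 13s + 24t = 6 has integer solutions if and only if gcd(13, 24) divides 6. Since 1 | 6, solutions exist.

Yes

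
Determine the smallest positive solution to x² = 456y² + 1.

We seek the smallest positive integers (x, y) with x² - 456y² = 1, i.e., x² = 456y² + 1.
Try successive y values:
y = 1: x² = 456·1² + 1 = 457, not a perfect square
y = 2: x² = 456·2² + 1 = 1825, not a perfect square
y = 3: x² = 456·3² + 1 = 4105, not a perfect square
... continuing the search (or via continued fractions) ...
y = 48: x² = 456·48² + 1 = 1050625, x = 1025 ✓

Verify: 1025² - 456·48² = 1050625 - 1050624 = 1 ✓

x = 1025, y = 48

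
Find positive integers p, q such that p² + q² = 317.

Search for p with 317 - p² a perfect square.
p = 11: 317 - 11² = 317 - 121 = 196 = 14² ✓
So p = 11, q = 14.

p = 11, q = 14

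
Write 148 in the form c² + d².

We need to find integers c, d > 0 such that c² + d² = 148.
Trying c = 2: d² = 148 - 2² = 148 - 4 = 144
d = 12
Check: 2² + 12² = 4 + 144 = 148 ✓

148 = 2² + 12²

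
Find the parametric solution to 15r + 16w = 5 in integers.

Step 1: Compute gcd(15, 16) = 1.
Since 1 divides 5, solutions exist.

Step 2: Find a particular solution using extended Euclidean algorithm.
We get r₀ = -5, w₀ = 5.
Check: 15*-5 + 16*5 = 5 = 5 ✓

Step 3: Write the general solution.
r = -5 + (16/1)t = -5 + 16t
w = 5 - (15/1)t = 5 - 15t
for any integer t.

r = -5 + 16t, w = 5 - 15t for integer t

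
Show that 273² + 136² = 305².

Compute a² + b² = 273² + 136² = 74529 + 18496 = 93025
Compute c² = 305² = 93025
Since 93025 = 93025, confirmed.

Yes, it is a Pythagorean triple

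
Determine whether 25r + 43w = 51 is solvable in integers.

Step 1: Compute gcd(25, 43).
gcd(25, 43) = 1

Step 2: Check divisibility.
Does 1 divide 51? 51 = 1 x 51, so yes.

By the theorem on linear Diophantine equations, 25r + 43w = 51 has integer solutions if and only if gcd(25, 43) divides 51. Since 1 | 51, solutions exist.

Yes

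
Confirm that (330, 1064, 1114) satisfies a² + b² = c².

Compute a² + b² = 330² + 1064² = 108900 + 1132096 = 1240996
Compute c² = 1114² = 1240996
Since 1240996 = 1240996, confirmed.

Yes, it is a Pythagorean triple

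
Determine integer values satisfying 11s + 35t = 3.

Step 1: Check solvability.
gcd(11, 35) = 1
Since 1 divides 3, solutions exist.

Step 2: Apply extended Euclidean algorithm to find gcd.
We find integers such that 11*x0 + 35*y0 = 1

Step 3: Scale the particular solution.
Multiply by 3/1 = 3:
s = 48, t = -15

Step 4: Verify.
11*(48) + 35*(-15) = 3 = 3 ✓

s = 48, t = -15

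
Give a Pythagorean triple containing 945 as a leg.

We need the other leg and hypotenuse such that 945² + x² = c².
Take x = 248, c = 977: 945² + 248² = 893025 + 61504 = 954529 = 977² ✓
Triple: (945, 248, 977)

(945, 248, 977)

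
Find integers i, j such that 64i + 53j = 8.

Step 1: Check solvability.
gcd(64, 53) = 1
Since 1 divides 8, solutions exist.

Step 2: Apply extended Euclidean algorithm to find gcd.
We find integers such that 64*x0 + 53*y0 = 1

Step 3: Scale the particular solution.
Multiply by 8/1 = 8:
i = -192, j = 232

Step 4: Verify.
64*(-192) + 53*(232) = 8 = 8 ✓

i = -192, j = 232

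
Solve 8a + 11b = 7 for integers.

Step 1: Check solvability.
gcd(8, 11) = 1
Since 1 divides 7, solutions exist.

Step 2: Apply extended Euclidean algorithm to find gcd.
We find integers such that 8*x0 + 11*y0 = 1

Step 3: Scale the particular solution.
Multiply by 7/1 = 7:
a = -28, b = 21

Step 4: Verify.
8*(-28) + 11*(21) = 7 = 7 ✓

a = -28, b = 21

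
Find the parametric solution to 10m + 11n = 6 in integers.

Step 1: Compute gcd(10, 11) = 1.
Since 1 divides 6, solutions exist.

Step 2: Find a particular solution using extended Euclidean algorithm.
We get m₀ = -6, n₀ = 6.
Check: 10*-6 + 11*6 = 6 = 6 ✓

Step 3: Write the general solution.
m = -6 + (11/1)t = -6 + 11t
n = 6 - (10/1)t = 6 - 10t
for any integer t.

m = -6 + 11t, n = 6 - 10t for integer t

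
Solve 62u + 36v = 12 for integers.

Step 1: Check solvability.
gcd(62, 36) = 2
Since 2 divides 12, solutions exist.

Step 2: Apply extended Euclidean algorithm to find gcd.
We find integers such that 62*x0 + 36*y0 = 2

Step 3: Scale the particular solution.
Multiply by 12/2 = 6:
u = 42, v = -72

Step 4: Verify.
62*(42) + 36*(-72) = 12 = 12 ✓

u = 42, v = -72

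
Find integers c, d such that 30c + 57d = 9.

Step 1: Check solvability.
gcd(30, 57) = 3
Since 3 divides 9, solutions exist.

Step 2: Apply extended Euclidean algorithm to find gcd.
We find integers such that 30*x0 + 57*y0 = 3

Step 3: Scale the particular solution.
Multiply by 9/3 = 3:
c = 6, d = -3

Step 4: Verify.
30*(6) + 57*(-3) = 9 = 9 ✓

c = 6, d = -3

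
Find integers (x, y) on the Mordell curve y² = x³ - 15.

Try small integer x values and check whether x³ - 15 is a perfect square.
x = 4: x³ - 15 = 4³ - 15 = 64 - 15 = 49
Is 49 a perfect square? 7² = 49 ✓
So (x, y) = (4, 7) is a solution.

x = 4, y = 7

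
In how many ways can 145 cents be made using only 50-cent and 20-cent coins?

We need non-negative integers (x, y) with 50x + 20y = 145.
For each x from 0 to 2, check if (145 - 50x) is a non-negative multiple of 20.
Solutions (x, y): none
Count: 0

0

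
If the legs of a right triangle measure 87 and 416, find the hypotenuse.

c² = a² + b² = 87² + 416² = 7569 + 173056 = 180625
c = 425

425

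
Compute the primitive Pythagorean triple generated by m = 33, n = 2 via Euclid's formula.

a = m² - n² = 1089 - 4 = 1085
b = 2mn = 2·33·2 = 132
c = m² + n² = 1089 + 4 = 1093
Verify: 1085² + 132² = 1177225 + 17424 = 1194649 = 1093² ✓

(1085, 132, 1093)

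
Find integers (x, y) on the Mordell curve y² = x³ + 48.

Try small integer x values and check whether x³ + 48 is a perfect square.
x = 1: x³ + 48 = 1³ + 48 = 1 + 48 = 49
Is 49 a perfect square? 7² = 49 ✓
So (x, y) = (1, 7) is a solution.

x = 1, y = 7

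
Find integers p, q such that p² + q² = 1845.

We need to find integers p, q > 0 such that p² + q² = 1845.
Trying p = 9: q² = 1845 - 9² = 1845 - 81 = 1764
q = 42
Check: 9² + 42² = 81 + 1764 = 1845 ✓

1845 = 9² + 42²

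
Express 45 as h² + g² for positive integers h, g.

We need to find integers h, g > 0 such that h² + g² = 45.
Trying h = 3: g² = 45 - 3² = 45 - 9 = 36
g = 6
Check: 3² + 6² = 9 + 36 = 45 ✓

45 = 3² + 6²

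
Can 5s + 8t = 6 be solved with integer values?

Step 1: Compute gcd(5, 8).
gcd(5, 8) = 1

Step 2: Check divisibility.
Does 1 divide 6? 6 = 1 x 6, so yes.

By the theorem on linear Diophantine equations, 5s + 8t = 6 has integer solutions if and only if gcd(5, 8) divides 6. Since 1 | 6, solutions exist.

Yes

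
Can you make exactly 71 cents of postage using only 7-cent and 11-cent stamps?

We need non-negative x, y with 7x + 11y = 71.
gcd(7, 11) = 1 divides 71, so integer solutions exist.
Search for a non-negative one: x = 7 gives 11y = 71 - 49 = 22, so y = 2.
Check: 7·7 + 11·2 = 71 ✓

Yes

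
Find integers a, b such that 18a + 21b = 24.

Step 1: Check solvability.
gcd(18, 21) = 3
Since 3 divides 24, solutions exist.

Step 2: Apply extended Euclidean algorithm to find gcd.
We find integers such that 18*x0 + 21*y0 = 3

Step 3: Scale the particular solution.
Multiply by 24/3 = 8:
a = -8, b = 8

Step 4: Verify.
18*(-8) + 21*(8) = 24 = 24 ✓

a = -8, b = 8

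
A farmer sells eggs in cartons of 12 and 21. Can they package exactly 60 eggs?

We need non-negative a, b with 12a + 21b = 60.
gcd(12, 21) = 3 divides 60.
Try a = 5: 21b = 60 - 60 = 0, so b = 0.
One way: 5 cartons of 12 and 0 cartons of 21.

Yes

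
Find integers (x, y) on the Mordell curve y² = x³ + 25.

Try small integer x values and check whether x³ + 25 is a perfect square.
x = 0: x³ + 25 = 0³ + 25 = 0 + 25 = 25
Is 25 a perfect square? 5² = 25 ✓
So (x, y) = (0, 5) is a solution.

x = 0, y = 5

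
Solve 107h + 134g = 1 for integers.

Step 1: Check solvability.
gcd(107, 134) = 1
Since 1 divides 1, solutions exist.

Step 2: Apply extended Euclidean algorithm to find gcd.
We find integers such that 107*x0 + 134*y0 = 1

Step 3: Scale the particular solution.
Multiply by 1/1 = 1:
h = -5, g = 4

Step 4: Verify.
107*(-5) + 134*(4) = 1 = 1 ✓

h = -5, g = 4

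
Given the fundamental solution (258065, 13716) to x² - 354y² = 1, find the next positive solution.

Solutions to x² - Dy² = 1 are generated by powers of (x₀ + y₀√D).
The next solution satisfies x₁ + y₁√354 = (x₀ + y₀√354)², giving:
x₁ = x₀² + 354y₀² = 258065² + 354·13716² = 66597544225 + 66597544224 = 133195088449
y₁ = 2x₀y₀ = 2·258065·13716 = 7079239080

Verify: 133195088449² - 354·7079239080² = 17740931586936933225601 - 17740931586936933225600 = 1 ✓

x = 133195088449, y = 7079239080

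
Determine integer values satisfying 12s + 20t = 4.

Step 1: Check solvability.
gcd(12, 20) = 4
Since 4 divides 4, solutions exist.

Step 2: Apply extended Euclidean algorithm to find gcd.
We find integers such that 12*x0 + 20*y0 = 4

Step 3: Scale the particular solution.
Multiply by 4/4 = 1:
s = 2, t = -1

Step 4: Verify.
12*(2) + 20*(-1) = 4 = 4 ✓

s = 2, t = -1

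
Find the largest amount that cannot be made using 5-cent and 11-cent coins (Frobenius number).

For two coprime denominations a and b, the Frobenius number (largest value not representable as a non-negative combination) is ab - a - b.
Here gcd(5, 11) = 1, so they are coprime.
F(5, 11) = 5·11 - 5 - 11 = 55 - 16 = 39

39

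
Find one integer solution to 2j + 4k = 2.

Step 1: Check solvability.
gcd(2, 4) = 2
Since 2 divides 2, solutions exist.

Step 2: Apply extended Euclidean algorithm to find gcd.
We find integers such that 2*x0 + 4*y0 = 2

Step 3: Scale the particular solution.
Multiply by 2/2 = 1:
j = 1, k = 0

Step 4: Verify.
2*(1) + 4*(0) = 2 = 2 ✓

j = 1, k = 0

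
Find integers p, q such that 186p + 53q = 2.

Step 1: Check solvability.
gcd(186, 53) = 1
Since 1 divides 2, solutions exist.

Step 2: Apply extended Euclidean algorithm to find gcd.
We find integers such that 186*x0 + 53*y0 = 1

Step 3: Scale the particular solution.
Multiply by 2/1 = 2:
p = 4, q = -14

Step 4: Verify.
186*(4) + 53*(-14) = 2 = 2 ✓

p = 4, q = -14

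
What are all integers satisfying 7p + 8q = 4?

Step 1: Compute gcd(7, 8) = 1.
Since 1 divides 4, solutions exist.

Step 2: Find a particular solution using extended Euclidean algorithm.
We get p₀ = -4, q₀ = 4.
Check: 7*-4 + 8*4 = 4 = 4 ✓

Step 3: Write the general solution.
p = -4 + (8/1)t = -4 + 8t
q = 4 - (7/1)t = 4 - 7t
for any integer t.

p = -4 + 8t, q = 4 - 7t for integer t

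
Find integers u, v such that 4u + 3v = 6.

Step 1: Check solvability.
gcd(4, 3) = 1
Since 1 divides 6, solutions exist.

Step 2: Apply extended Euclidean algorithm to find gcd.
We find integers such that 4*x0 + 3*y0 = 1

Step 3: Scale the particular solution.
Multiply by 6/1 = 6:
u = 6, v = -6

Step 4: Verify.
4*(6) + 3*(-6) = 6 = 6 ✓

u = 6, v = -6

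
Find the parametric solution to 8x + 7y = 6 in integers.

Step 1: Compute gcd(8, 7) = 1.
Since 1 divides 6, solutions exist.

Step 2: Find a particular solution using extended Euclidean algorithm.
We get x₀ = 6, y₀ = -6.
Check: 8*6 + 7*-6 = 6 = 6 ✓

Step 3: Write the general solution.
x = 6 + (7/1)t = 6 + 7t
y = -6 - (8/1)t = -6 - 8t
for any integer t.

x = 6 + 7t, y = -6 - 8t for integer t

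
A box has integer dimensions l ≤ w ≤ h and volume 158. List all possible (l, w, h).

Iterate l from 1 to ⌊158^(1/3)⌋. For each l dividing 158, iterate w ≥ l with w dividing 158/l, and set h = 158/(l·w).
Triples found (2): (1×1×158), (1×2×79)

(1×1×158), (1×2×79)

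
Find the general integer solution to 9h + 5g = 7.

Step 1: Compute gcd(9, 5) = 1.
Since 1 divides 7, solutions exist.

Step 2: Find a particular solution using extended Euclidean algorithm.
We get h₀ = -7, g₀ = 14.
Check: 9*-7 + 5*14 = 7 = 7 ✓

Step 3: Write the general solution.
h = -7 + (5/1)t = -7 + 5t
g = 14 - (9/1)t = 14 - 9t
for any integer t.

h = -7 + 5t, g = 14 - 9t for integer t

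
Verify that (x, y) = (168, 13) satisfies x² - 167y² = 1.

Compute x² = 168² = 28224
Compute 167y² = 167·13² = 167·169 = 28223
x² - 167y² = 28224 - 28223 = 1
Since this equals 1, (168, 13) is a solution.

Yes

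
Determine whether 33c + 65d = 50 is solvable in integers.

Step 1: Compute gcd(33, 65).
gcd(33, 65) = 1

Step 2: Check divisibility.
Does 1 divide 50? 50 = 1 x 50, so yes.

By the theorem on linear Diophantine equations, 33c + 65d = 50 has integer solutions if and only if gcd(33, 65) divides 50. Since 1 | 50, solutions exist.

Yes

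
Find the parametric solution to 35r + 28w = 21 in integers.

Step 1: Compute gcd(35, 28) = 7.
Since 7 divides 21, solutions exist.

Step 2: Find a particular solution using extended Euclidean algorithm.
We get r₀ = 3, w₀ = -3.
Check: 35*3 + 28*-3 = 21 = 21 ✓

Step 3: Write the general solution.
r = 3 + (28/7)t = 3 + 4t
w = -3 - (35/7)t = -3 - 5t
for any integer t.

r = 3 + 4t, w = -3 - 5t for integer t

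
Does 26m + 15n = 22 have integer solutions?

Step 1: Compute gcd(26, 15).
gcd(26, 15) = 1

Step 2: Check divisibility.
Does 1 divide 22? 22 = 1 x 22, so yes.

By the theorem on linear Diophantine equations, 26m + 15n = 22 has integer solutions if and only if gcd(26, 15) divides 22. Since 1 | 22, solutions exist.

Yes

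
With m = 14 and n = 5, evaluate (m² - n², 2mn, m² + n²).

a = m² - n² = 196 - 25 = 171
b = 2mn = 2·14·5 = 140
c = m² + n² = 196 + 25 = 221
Verify: 171² + 140² = 29241 + 19600 = 48841 = 221² ✓

(171, 140, 221)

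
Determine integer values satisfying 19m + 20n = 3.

Step 1: Check solvability.
gcd(19, 20) = 1
Since 1 divides 3, solutions exist.

Step 2: Apply extended Euclidean algorithm to find gcd.
We find integers such that 19*x0 + 20*y0 = 1

Step 3: Scale the particular solution.
Multiply by 3/1 = 3:
m = -3, n = 3

Step 4: Verify.
19*(-3) + 20*(3) = 3 = 3 ✓

m = -3, n = 3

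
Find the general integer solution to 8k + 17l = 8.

Step 1: Compute gcd(8, 17) = 1.
Since 1 divides 8, solutions exist.

Step 2: Find a particular solution using extended Euclidean algorithm.
We get k₀ = -16, l₀ = 8.
Check: 8*-16 + 17*8 = 8 = 8 ✓

Step 3: Write the general solution.
k = -16 + (17/1)t = -16 + 17t
l = 8 - (8/1)t = 8 - 8t
for any integer t.

k = -16 + 17t, l = 8 - 8t for integer t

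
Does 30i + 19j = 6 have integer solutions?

Step 1: Compute gcd(30, 19).
gcd(30, 19) = 1

Step 2: Check divisibility.
Does 1 divide 6? 6 = 1 x 6, so yes.

By the theorem on linear Diophantine equations, 30i + 19j = 6 has integer solutions if and only if gcd(30, 19) divides 6. Since 1 | 6, solutions exist.

Yes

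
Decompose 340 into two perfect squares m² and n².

We need to find integers m, n > 0 such that m² + n² = 340.
Trying m = 4: n² = 340 - 4² = 340 - 16 = 324
n = 18
Check: 4² + 18² = 16 + 324 = 340 ✓

340 = 4² + 18²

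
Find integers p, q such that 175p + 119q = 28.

Step 1: Check solvability.
gcd(175, 119) = 7
Since 7 divides 28, solutions exist.

Step 2: Apply extended Euclidean algorithm to find gcd.
We find integers such that 175*x0 + 119*y0 = 7

Step 3: Scale the particular solution.
Multiply by 28/7 = 4:
p = -8, q = 12

Step 4: Verify.
175*(-8) + 119*(12) = 28 = 28 ✓

p = -8, q = 12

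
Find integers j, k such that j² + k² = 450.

We need to find integers j, k > 0 such that j² + k² = 450.
Trying j = 3: k² = 450 - 3² = 450 - 9 = 441
k = 21
Check: 3² + 21² = 9 + 441 = 450 ✓

450 = 3² + 21²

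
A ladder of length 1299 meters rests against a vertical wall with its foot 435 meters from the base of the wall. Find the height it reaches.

The ladder, wall, and ground form a right triangle with hypotenuse 1299 and one leg 435.
By the Pythagorean theorem: h² = 1299² - 435² = 1687401 - 189225 = 1498176
h = √1498176 = 1224 meters

1224 meters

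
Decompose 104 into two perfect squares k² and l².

We need to find integers k, l > 0 such that k² + l² = 104.
Trying k = 2: l² = 104 - 2² = 104 - 4 = 100
l = 10
Check: 2² + 10² = 4 + 100 = 104 ✓

104 = 2² + 10²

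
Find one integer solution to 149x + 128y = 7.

Step 1: Check solvability.
gcd(149, 128) = 1
Since 1 divides 7, solutions exist.

Step 2: Apply extended Euclidean algorithm to find gcd.
We find integers such that 149*x0 + 128*y0 = 1

Step 3: Scale the particular solution.
Multiply by 7/1 = 7:
x = 427, y = -497

Step 4: Verify.
149*(427) + 128*(-497) = 7 = 7 ✓

x = 427, y = -497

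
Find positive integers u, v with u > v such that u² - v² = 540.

Factor: u² - v² = (u+v)(u-v) = 540.
We need two factors of 540 with the same parity.
Use u+v = 270 and u-v = 2 (product 270·2 = 540).
Adding: 2u = 272, so u = 136.
Subtracting: 2v = 268, so v = 134.
Check: 136² - 134² = 18496 - 17956 = 540 ✓

u = 136, v = 134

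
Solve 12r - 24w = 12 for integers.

Step 1: Check solvability.
gcd(12, 24) = 12
Since 12 divides 12, solutions exist.

Step 2: Apply extended Euclidean algorithm to find gcd.
We find integers such that 12*x0 + 24*y0 = 12

Step 3: Scale the particular solution.
Multiply by 12/12 = 1:
r = 1, w = 0

Step 4: Verify.
12*(1) - 24*(0) = 12 = 12 ✓

r = 1, w = 0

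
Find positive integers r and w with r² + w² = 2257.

We need to find integers r, w > 0 such that r² + w² = 2257.
Trying r = 24: w² = 2257 - 24² = 2257 - 576 = 1681
w = 41
Check: 24² + 41² = 576 + 1681 = 2257 ✓

2257 = 24² + 41²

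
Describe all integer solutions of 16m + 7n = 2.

Step 1: Compute gcd(16, 7) = 1.
Since 1 divides 2, solutions exist.

Step 2: Find a particular solution using extended Euclidean algorithm.
We get m₀ = -6, n₀ = 14.
Check: 16*-6 + 7*14 = 2 = 2 ✓

Step 3: Write the general solution.
m = -6 + (7/1)t = -6 + 7t
n = 14 - (16/1)t = 14 - 16t
for any integer t.

m = -6 + 7t, n = 14 - 16t for integer t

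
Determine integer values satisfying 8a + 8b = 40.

Step 1: Check solvability.
gcd(8, 8) = 8
Since 8 divides 40, solutions exist.

Step 2: Apply extended Euclidean algorithm to find gcd.
We find integers such that 8*x0 + 8*y0 = 8

Step 3: Scale the particular solution.
Multiply by 40/8 = 5:
a = 0, b = 5

Step 4: Verify.
8*(0) + 8*(5) = 40 = 40 ✓

a = 0, b = 5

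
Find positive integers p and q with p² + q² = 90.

We need to find integers p, q > 0 such that p² + q² = 90.
Trying p = 3: q² = 90 - 3² = 90 - 9 = 81
q = 9
Check: 3² + 9² = 9 + 81 = 90 ✓

90 = 3² + 9²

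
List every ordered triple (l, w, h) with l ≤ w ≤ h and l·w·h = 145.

Iterate l from 1 to ⌊145^(1/3)⌋. For each l dividing 145, iterate w ≥ l with w dividing 145/l, and set h = 145/(l·w).
Triples found (2): (1×1×145), (1×5×29)

(1×1×145), (1×5×29)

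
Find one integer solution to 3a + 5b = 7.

Step 1: Check solvability.
gcd(3, 5) = 1
Since 1 divides 7, solutions exist.

Step 2: Apply extended Euclidean algorithm to find gcd.
We find integers such that 3*x0 + 5*y0 = 1

Step 3: Scale the particular solution.
Multiply by 7/1 = 7:
a = 14, b = -7

Step 4: Verify.
3*(14) + 5*(-7) = 7 = 7 ✓

a = 14, b = -7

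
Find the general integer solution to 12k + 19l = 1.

Step 1: Compute gcd(12, 19) = 1.
Since 1 divides 1, solutions exist.

Step 2: Find a particular solution using extended Euclidean algorithm.
We get k₀ = 8, l₀ = -5.
Check: 12*8 + 19*-5 = 1 = 1 ✓

Step 3: Write the general solution.
k = 8 + (19/1)t = 8 + 19t
l = -5 - (12/1)t = -5 - 12t
for any integer t.

k = 8 + 19t, l = -5 - 12t for integer t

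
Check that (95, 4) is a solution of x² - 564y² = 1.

Compute x² = 95² = 9025
Compute 564y² = 564·4² = 564·16 = 9024
x² - 564y² = 9025 - 9024 = 1
Since this equals 1, (95, 4) is a solution.

Yes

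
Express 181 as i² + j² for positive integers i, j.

We need to find integers i, j > 0 such that i² + j² = 181.
Trying i = 9: j² = 181 - 9² = 181 - 81 = 100
j = 10
Check: 9² + 10² = 81 + 100 = 181 ✓

181 = 9² + 10²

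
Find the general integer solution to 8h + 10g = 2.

Step 1: Compute gcd(8, 10) = 2.
Since 2 divides 2, solutions exist.

Step 2: Find a particular solution using extended Euclidean algorithm.
We get h₀ = -1, g₀ = 1.
Check: 8*-1 + 10*1 = 2 = 2 ✓

Step 3: Write the general solution.
h = -1 + (10/2)t = -1 + 5t
g = 1 - (8/2)t = 1 - 4t
for any integer t.

h = -1 + 5t, g = 1 - 4t for integer t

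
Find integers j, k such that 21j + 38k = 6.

Step 1: Check solvability.
gcd(21, 38) = 1
Since 1 divides 6, solutions exist.

Step 2: Apply extended Euclidean algorithm to find gcd.
We find integers such that 21*x0 + 38*y0 = 1

Step 3: Scale the particular solution.
Multiply by 6/1 = 6:
j = -54, k = 30

Step 4: Verify.
21*(-54) + 38*(30) = 6 = 6 ✓

j = -54, k = 30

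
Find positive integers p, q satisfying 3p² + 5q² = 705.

Try small values of p and check whether (705 - 3p²)/5 is a perfect square.
p = 10: 3·10² = 300, so 5q² = 705 - 300 = 405, giving q² = 81, q = 9.
Check: 3·10² + 5·9² = 300 + 405 = 705 ✓

p = 10, q = 9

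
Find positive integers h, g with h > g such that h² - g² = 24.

Factor: h² - g² = (h+g)(h-g) = 24.
We need two factors of 24 with the same parity.
Use h+g = 12 and h-g = 2 (product 12·2 = 24).
Adding: 2h = 14, so h = 7.
Subtracting: 2g = 10, so g = 5.
Check: 7² - 5² = 49 - 25 = 24 ✓

h = 7, g = 5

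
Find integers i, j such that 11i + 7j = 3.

Step 1: Check solvability.
gcd(11, 7) = 1
Since 1 divides 3, solutions exist.

Step 2: Apply extended Euclidean algorithm to find gcd.
We find integers such that 11*x0 + 7*y0 = 1

Step 3: Scale the particular solution.
Multiply by 3/1 = 3:
i = 6, j = -9

Step 4: Verify.
11*(6) + 7*(-9) = 3 = 3 ✓

i = 6, j = -9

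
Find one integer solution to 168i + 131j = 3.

Step 1: Check solvability.
gcd(168, 131) = 1
Since 1 divides 3, solutions exist.

Step 2: Apply extended Euclidean algorithm to find gcd.
We find integers such that 168*x0 + 131*y0 = 1

Step 3: Scale the particular solution.
Multiply by 3/1 = 3:
i = -138, j = 177

Step 4: Verify.
168*(-138) + 131*(177) = 3 = 3 ✓

i = -138, j = 177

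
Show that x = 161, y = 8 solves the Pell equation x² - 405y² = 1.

Compute x² = 161² = 25921
Compute 405y² = 405·8² = 405·64 = 25920
x² - 405y² = 25921 - 25920 = 1
Since this equals 1, (161, 8) is a solution.

Yes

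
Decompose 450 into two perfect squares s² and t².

We need to find integers s, t > 0 such that s² + t² = 450.
Trying s = 3: t² = 450 - 3² = 450 - 9 = 441
t = 21
Check: 3² + 21² = 9 + 441 = 450 ✓

450 = 3² + 21²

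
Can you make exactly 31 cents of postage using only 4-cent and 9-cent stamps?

We need non-negative x, y with 4x + 9y = 31.
gcd(4, 9) = 1 divides 31, so integer solutions exist.
Search for a non-negative one: x = 1 gives 9y = 31 - 4 = 27, so y = 3.
Check: 4·1 + 9·3 = 31 ✓

Yes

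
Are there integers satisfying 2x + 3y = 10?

Step 1: Compute gcd(2, 3).
gcd(2, 3) = 1

Step 2: Check divisibility.
Does 1 divide 10? 10 = 1 x 10, so yes.

By the theorem on linear Diophantine equations, 2x + 3y = 10 has integer solutions if and only if gcd(2, 3) divides 10. Since 1 | 10, solutions exist.

Yes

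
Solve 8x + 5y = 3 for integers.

Step 1: Check solvability.
gcd(8, 5) = 1
Since 1 divides 3, solutions exist.

Step 2: Apply extended Euclidean algorithm to find gcd.
We find integers such that 8*x0 + 5*y0 = 1

Step 3: Scale the particular solution.
Multiply by 3/1 = 3:
x = 6, y = -9

Step 4: Verify.
8*(6) + 5*(-9) = 3 = 3 ✓

x = 6, y = -9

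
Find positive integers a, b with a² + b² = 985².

We need a² + b² = 985² = 970225.
Trying: 697² + 696² = 485809 + 484416 = 970225 ✓

(697, 696, 985)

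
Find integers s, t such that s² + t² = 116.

We need to find integers s, t > 0 such that s² + t² = 116.
Trying s = 4: t² = 116 - 4² = 116 - 16 = 100
t = 10
Check: 4² + 10² = 16 + 100 = 116 ✓

116 = 4² + 10²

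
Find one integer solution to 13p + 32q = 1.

Step 1: Check solvability.
gcd(13, 32) = 1
Since 1 divides 1, solutions exist.

Step 2: Apply extended Euclidean algorithm to find gcd.
We find integers such that 13*x0 + 32*y0 = 1

Step 3: Scale the particular solution.
Multiply by 1/1 = 1:
p = 5, q = -2

Step 4: Verify.
13*(5) + 32*(-2) = 1 = 1 ✓

p = 5, q = -2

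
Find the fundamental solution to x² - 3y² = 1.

We seek the smallest positive integers (x, y) with x² - 3y² = 1, i.e., x² = 3y² + 1.
Try successive y values:
y = 1: x² = 3·1² + 1 = 4, x = 2 ✓

Verify: 2² - 3·1² = 4 - 3 = 1 ✓

x = 2, y = 1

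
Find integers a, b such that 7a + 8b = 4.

Step 1: Check solvability.
gcd(7, 8) = 1
Since 1 divides 4, solutions exist.

Step 2: Apply extended Euclidean algorithm to find gcd.
We find integers such that 7*x0 + 8*y0 = 1

Step 3: Scale the particular solution.
Multiply by 4/1 = 4:
a = -4, b = 4

Step 4: Verify.
7*(-4) + 8*(4) = 4 = 4 ✓

a = -4, b = 4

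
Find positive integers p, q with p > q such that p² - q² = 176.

Factor: p² - q² = (p+q)(p-q) = 176.
We need two factors of 176 with the same parity.
Use p+q = 88 and p-q = 2 (product 88·2 = 176).
Adding: 2p = 90, so p = 45.
Subtracting: 2q = 86, so q = 43.
Check: 45² - 43² = 2025 - 1849 = 176 ✓

p = 45, q = 43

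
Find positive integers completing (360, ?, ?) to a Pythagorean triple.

We need the other leg and hypotenuse such that 360² + x² = c².
Take x = 598, c = 698: 360² + 598² = 129600 + 357604 = 487204 = 698² ✓
Triple: (598, 360, 698)

(598, 360, 698)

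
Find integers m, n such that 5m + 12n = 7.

Step 1: Check solvability.
gcd(5, 12) = 1
Since 1 divides 7, solutions exist.

Step 2: Apply extended Euclidean algorithm to find gcd.
We find integers such that 5*x0 + 12*y0 = 1

Step 3: Scale the particular solution.
Multiply by 7/1 = 7:
m = 35, n = -14

Step 4: Verify.
5*(35) + 12*(-14) = 7 = 7 ✓

m = 35, n = -14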